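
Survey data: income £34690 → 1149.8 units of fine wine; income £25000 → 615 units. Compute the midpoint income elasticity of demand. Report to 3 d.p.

ΔQ = 615 − 1149.8 = -534.8; midpoint Q̄ = (1149.8 + 615)/2 = 882.4.
ΔI = 25000 − 34690 = -9690; midpoint Ī = (34690 + 25000)/2 = 29845.
η = (ΔQ/Q̄) ÷ (ΔI/Ī) = (-534.8/882.4) ÷ (-9690/29845) = 1.867.

1.867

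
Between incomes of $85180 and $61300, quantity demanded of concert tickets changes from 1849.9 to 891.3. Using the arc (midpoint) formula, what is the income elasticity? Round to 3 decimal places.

ΔQ = 891.3 − 1849.9 = -958.6; midpoint Q̄ = (1849.9 + 891.3)/2 = 1370.6.
ΔI = 61300 − 85180 = -23880; midpoint Ī = (85180 + 61300)/2 = 73240.
η = (ΔQ/Q̄) ÷ (ΔI/Ī) = (-958.6/1370.6) ÷ (-23880/73240) = 2.145.

2.145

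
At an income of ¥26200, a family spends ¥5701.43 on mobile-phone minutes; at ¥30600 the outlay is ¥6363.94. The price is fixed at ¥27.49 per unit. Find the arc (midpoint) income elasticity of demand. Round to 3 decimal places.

0.709

With a constant price, Q₁ = 5701.43/27.49 = 207.400 and Q₂ = 6363.94/27.49 = 231.500 (equivalently, work directly with expenditure since P cancels).
Midpoint %ΔQ = (6363.94 − 5701.43)/6032.69 = 0.10982; midpoint %ΔI = (30600 − 26200)/28400 = 0.15493.
η = 0.10982 / 0.15493 = 0.709.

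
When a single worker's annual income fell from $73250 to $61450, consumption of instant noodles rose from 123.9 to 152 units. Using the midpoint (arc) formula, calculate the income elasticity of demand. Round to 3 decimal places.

-1.163

ΔQ = 152 − 123.9 = 28.1; midpoint Q̄ = (123.9 + 152)/2 = 137.95.
ΔI = 61450 − 73250 = -11800; midpoint Ī = (73250 + 61450)/2 = 67350.
η = (ΔQ/Q̄) ÷ (ΔI/Ī) = (28.1/137.95) ÷ (-11800/67350) = -1.163.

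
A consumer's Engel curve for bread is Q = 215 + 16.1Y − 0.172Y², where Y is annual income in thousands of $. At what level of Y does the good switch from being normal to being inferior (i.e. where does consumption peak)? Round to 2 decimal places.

46.80

dQ/dY = 16.1 − 0.344Y.
The good is inferior where dQ/dY < 0. Setting dQ/dY = 0 gives Y = 16.1 / 0.344 = 46.80.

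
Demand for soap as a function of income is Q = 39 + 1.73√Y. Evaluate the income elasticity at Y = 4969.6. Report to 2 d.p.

0.38

At Y = 4969.6: Q = 160.957.
dQ/dY = 1.73/(2√Y) = 0.0122703 at this income.
η = (dQ/dY)·(Y/Q) = 0.0122703 × (4969.6/160.957) = 0.38.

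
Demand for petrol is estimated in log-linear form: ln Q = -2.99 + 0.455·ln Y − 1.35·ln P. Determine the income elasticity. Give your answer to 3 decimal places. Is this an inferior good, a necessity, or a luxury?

0.455 (necessity)

In a log-linear demand, the coefficient on ln Y is the income elasticity.
So η = 0.455.
0 < η < 1 ⇒ necessity.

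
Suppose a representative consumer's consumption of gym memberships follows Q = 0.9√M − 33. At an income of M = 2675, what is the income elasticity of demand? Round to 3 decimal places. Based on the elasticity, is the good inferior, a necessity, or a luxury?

1.718 (luxury)

At M = 2675: Q = 13.548.
dQ/dM = 0.9/(2√M) = 0.00870063 at this income.
η = (dQ/dM)·(M/Q) = 0.00870063 × (2675/13.548) = 1.718.
Since η > 1, the good is a luxury.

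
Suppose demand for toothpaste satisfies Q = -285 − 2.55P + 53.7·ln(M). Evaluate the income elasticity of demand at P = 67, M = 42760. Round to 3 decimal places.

0.460

At P = 67, M = 42760: Q = 116.772.
Holding P constant, ∂Q/∂M = 53.7/M = 0.00125585.
η_M = (∂Q/∂M)·(M/Q) = 0.00125585 × (42760/116.772) = 0.460.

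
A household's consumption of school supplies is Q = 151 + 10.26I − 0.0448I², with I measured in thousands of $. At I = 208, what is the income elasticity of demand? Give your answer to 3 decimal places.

At I = 208: Q = 346.8528.
dQ/dI = 10.26 − 0.0896I = -8.37680.
η = (dQ/dI)·(I/Q) = -8.37680 × (208/346.8528) = -5.023.

-5.023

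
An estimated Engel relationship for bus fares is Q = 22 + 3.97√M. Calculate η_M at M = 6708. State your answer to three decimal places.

At M = 6708: Q = 347.152.
dQ/dM = 3.97/(2√M) = 0.0242362 at this income.
η = (dQ/dM)·(M/Q) = 0.0242362 × (6708/347.152) = 0.468.

0.468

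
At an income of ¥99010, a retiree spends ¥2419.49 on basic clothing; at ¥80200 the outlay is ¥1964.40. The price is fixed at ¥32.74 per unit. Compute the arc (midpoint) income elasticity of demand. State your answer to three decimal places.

With a constant price, Q₁ = 2419.49/32.74 = 73.900 and Q₂ = 1964.40/32.74 = 60.000 (equivalently, work directly with expenditure since P cancels).
Midpoint %ΔQ = (1964.40 − 2419.49)/2191.94 = -0.20762; midpoint %ΔI = (80200 − 99010)/89605 = -0.20992.
η = -0.20762 / -0.20992 = 0.989.

0.989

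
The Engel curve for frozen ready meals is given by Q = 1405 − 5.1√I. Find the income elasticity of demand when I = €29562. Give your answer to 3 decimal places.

-0.830

At I = 29562: Q = 528.126.
dQ/dI = -5.1/(2√I) = -0.0148311 at this income.
η = (dQ/dI)·(I/Q) = -0.0148311 × (29562/528.126) = -0.830.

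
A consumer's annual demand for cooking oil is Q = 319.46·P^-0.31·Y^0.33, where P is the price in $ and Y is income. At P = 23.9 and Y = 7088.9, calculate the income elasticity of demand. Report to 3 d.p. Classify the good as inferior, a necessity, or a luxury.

For a multiplicative demand Q = A·P^α·Y^β, the income elasticity is β everywhere.
Here β = 0.33, so η = 0.330.
Since 0 < η < 1, this is a necessity.

0.330 (necessity)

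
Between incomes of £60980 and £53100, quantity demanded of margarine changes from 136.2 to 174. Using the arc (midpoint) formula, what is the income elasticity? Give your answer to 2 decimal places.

-1.76

ΔQ = 174 − 136.2 = 37.8; midpoint Q̄ = (136.2 + 174)/2 = 155.1.
ΔI = 53100 − 60980 = -7880; midpoint Ī = (60980 + 53100)/2 = 57040.
η = (ΔQ/Q̄) ÷ (ΔI/Ī) = (37.8/155.1) ÷ (-7880/57040) = -1.76.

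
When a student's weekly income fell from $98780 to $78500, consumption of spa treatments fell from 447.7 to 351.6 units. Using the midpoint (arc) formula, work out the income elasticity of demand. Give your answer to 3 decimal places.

ΔQ = 351.6 − 447.7 = -96.1; midpoint Q̄ = (447.7 + 351.6)/2 = 399.65.
ΔI = 78500 − 98780 = -20280; midpoint Ī = (98780 + 78500)/2 = 88640.
η = (ΔQ/Q̄) ÷ (ΔI/Ī) = (-96.1/399.65) ÷ (-20280/88640) = 1.051.

1.051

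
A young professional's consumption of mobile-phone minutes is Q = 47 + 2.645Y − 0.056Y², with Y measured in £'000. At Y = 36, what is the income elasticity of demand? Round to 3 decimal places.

-0.717

At Y = 36: Q = 69.6440.
dQ/dY = 2.645 − 0.112Y = -1.38700.
η = (dQ/dY)·(Y/Q) = -1.38700 × (36/69.6440) = -0.717.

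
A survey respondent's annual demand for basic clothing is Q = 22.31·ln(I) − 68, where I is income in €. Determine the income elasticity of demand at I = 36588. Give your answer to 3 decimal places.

0.134

At I = 36588: Q = 166.422.
dQ/dI = 22.31/I = 0.000609763 at this income.
η = (dQ/dI)·(I/Q) = 0.000609763 × (36588/166.422) = 0.134.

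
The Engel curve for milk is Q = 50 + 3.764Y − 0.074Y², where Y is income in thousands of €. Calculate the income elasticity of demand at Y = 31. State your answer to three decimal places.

-0.267

At Y = 31: Q = 95.5700.
dQ/dY = 3.764 − 0.148Y = -0.82400.
η = (dQ/dY)·(Y/Q) = -0.82400 × (31/95.5700) = -0.267.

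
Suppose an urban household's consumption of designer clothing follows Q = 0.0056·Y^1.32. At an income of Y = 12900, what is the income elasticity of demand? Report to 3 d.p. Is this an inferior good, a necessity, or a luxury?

1.320 (luxury)

For Q = A·Y^β the income elasticity is constant and equal to β.
Here β = 1.32, so η = 1.320.
Since η > 1, the good is a luxury.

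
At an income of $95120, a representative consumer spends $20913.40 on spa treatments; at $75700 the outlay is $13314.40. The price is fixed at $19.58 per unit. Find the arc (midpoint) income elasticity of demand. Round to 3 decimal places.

1.953

With a constant price, Q₁ = 20913.40/19.58 = 1068.100 and Q₂ = 13314.40/19.58 = 680.000 (equivalently, work directly with expenditure since P cancels).
Midpoint %ΔQ = (13314.40 − 20913.40)/17113.90 = -0.44403; midpoint %ΔI = (75700 − 95120)/85410 = -0.22737.
η = -0.44403 / -0.22737 = 1.953.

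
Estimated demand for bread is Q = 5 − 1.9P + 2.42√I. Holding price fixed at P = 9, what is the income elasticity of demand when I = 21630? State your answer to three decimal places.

0.518

At P = 9, I = 21630: Q = 343.813.
Holding P constant, ∂Q/∂I = 2.42/(2√I) = 0.0082273.
η_I = (∂Q/∂I)·(I/Q) = 0.0082273 × (21630/343.813) = 0.518.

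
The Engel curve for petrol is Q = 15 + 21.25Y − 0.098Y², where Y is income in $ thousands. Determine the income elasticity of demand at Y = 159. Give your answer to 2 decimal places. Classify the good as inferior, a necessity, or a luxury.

At Y = 159: Q = 916.2120.
dQ/dY = 21.25 − 0.196Y = -9.91400.
η = (dQ/dY)·(Y/Q) = -9.91400 × (159/916.2120) = -1.72.
η < 0 ⇒ inferior good.

-1.72 (inferior good)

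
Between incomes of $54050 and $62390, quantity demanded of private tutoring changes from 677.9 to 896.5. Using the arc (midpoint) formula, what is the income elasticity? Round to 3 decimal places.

ΔQ = 896.5 − 677.9 = 218.6; midpoint Q̄ = (677.9 + 896.5)/2 = 787.2.
ΔI = 62390 − 54050 = 8340; midpoint Ī = (54050 + 62390)/2 = 58220.
η = (ΔQ/Q̄) ÷ (ΔI/Ī) = (218.6/787.2) ÷ (8340/58220) = 1.939.

1.939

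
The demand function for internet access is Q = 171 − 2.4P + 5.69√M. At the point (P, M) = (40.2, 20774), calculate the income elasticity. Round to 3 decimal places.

At P = 40.2, M = 20774: Q = 894.630.
Holding P constant, ∂Q/∂M = 5.69/(2√M) = 0.0197389.
η_M = (∂Q/∂M)·(M/Q) = 0.0197389 × (20774/894.630) = 0.458.

0.458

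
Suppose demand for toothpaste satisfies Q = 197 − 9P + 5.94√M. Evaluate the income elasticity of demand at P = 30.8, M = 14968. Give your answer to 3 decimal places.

At P = 30.8, M = 14968: Q = 646.522.
Holding P constant, ∂Q/∂M = 5.94/(2√M) = 0.0242759.
η_M = (∂Q/∂M)·(M/Q) = 0.0242759 × (14968/646.522) = 0.562.

0.562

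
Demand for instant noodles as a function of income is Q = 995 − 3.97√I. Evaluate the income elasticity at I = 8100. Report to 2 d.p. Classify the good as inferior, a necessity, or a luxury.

-0.28 (inferior good)

At I = 8100: Q = 637.700.
dQ/dI = -3.97/(2√I) = -0.0220556 at this income.
η = (dQ/dI)·(I/Q) = -0.0220556 × (8100/637.700) = -0.28.
Since η < 0, the good is an inferior good.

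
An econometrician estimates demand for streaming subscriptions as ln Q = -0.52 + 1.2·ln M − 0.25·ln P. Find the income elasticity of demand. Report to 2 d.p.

In a log-linear demand, the coefficient on ln M is the income elasticity.
So η = 1.20.

1.20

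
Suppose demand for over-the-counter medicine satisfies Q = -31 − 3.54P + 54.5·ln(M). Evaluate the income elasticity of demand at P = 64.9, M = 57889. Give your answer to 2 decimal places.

At P = 64.9, M = 57889: Q = 336.916.
Holding P constant, ∂Q/∂M = 54.5/M = 0.000941457.
η_M = (∂Q/∂M)·(M/Q) = 0.000941457 × (57889/336.916) = 0.16.

0.16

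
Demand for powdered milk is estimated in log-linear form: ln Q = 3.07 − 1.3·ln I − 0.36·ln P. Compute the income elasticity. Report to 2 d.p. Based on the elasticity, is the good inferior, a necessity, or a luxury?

In a log-linear demand, the coefficient on ln I is the income elasticity.
So η = -1.30.
η < 0 ⇒ inferior good.

-1.30 (inferior good)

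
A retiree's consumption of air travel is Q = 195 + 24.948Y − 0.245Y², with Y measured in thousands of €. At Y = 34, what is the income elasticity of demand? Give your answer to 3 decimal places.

0.371

At Y = 34: Q = 760.0120.
dQ/dY = 24.948 − 0.49Y = 8.28800.
η = (dQ/dY)·(Y/Q) = 8.28800 × (34/760.0120) = 0.371.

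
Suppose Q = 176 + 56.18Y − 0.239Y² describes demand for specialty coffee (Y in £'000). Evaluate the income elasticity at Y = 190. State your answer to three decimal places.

At Y = 190: Q = 2222.3000.
dQ/dY = 56.18 − 0.478Y = -34.64000.
η = (dQ/dY)·(Y/Q) = -34.64000 × (190/2222.3000) = -2.962.

-2.962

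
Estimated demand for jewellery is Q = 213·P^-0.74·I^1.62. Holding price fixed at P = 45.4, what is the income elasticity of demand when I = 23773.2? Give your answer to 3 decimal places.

For a multiplicative demand Q = A·P^α·I^β, the income elasticity is β everywhere.
Here β = 1.62, so η = 1.620.

1.620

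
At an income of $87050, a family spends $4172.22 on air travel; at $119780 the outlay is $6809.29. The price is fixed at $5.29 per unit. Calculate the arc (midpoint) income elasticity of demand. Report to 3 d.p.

With a constant price, Q₁ = 4172.22/5.29 = 788.699 and Q₂ = 6809.29/5.29 = 1287.200 (equivalently, work directly with expenditure since P cancels).
Midpoint %ΔQ = (6809.29 − 4172.22)/5490.76 = 0.48027; midpoint %ΔI = (119780 − 87050)/103415 = 0.31649.
η = 0.48027 / 0.31649 = 1.517.

1.517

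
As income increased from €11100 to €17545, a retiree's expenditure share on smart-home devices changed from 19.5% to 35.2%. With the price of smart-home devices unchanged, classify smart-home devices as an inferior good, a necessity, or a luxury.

The budget share rises as income rises, so η > 1.

luxury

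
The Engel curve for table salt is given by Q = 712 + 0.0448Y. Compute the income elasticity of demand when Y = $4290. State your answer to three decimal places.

0.213

At Y = 4290: Q = 904.192.
dQ/dY = 0.0448.
η = (dQ/dY)·(Y/Q) = 0.0448 × (4290/904.192) = 0.213.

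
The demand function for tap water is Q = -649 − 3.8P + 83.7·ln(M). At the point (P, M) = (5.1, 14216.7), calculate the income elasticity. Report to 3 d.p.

At P = 5.1, M = 14216.7: Q = 131.974.
Holding P constant, ∂Q/∂M = 83.7/M = 0.00588744.
η_M = (∂Q/∂M)·(M/Q) = 0.00588744 × (14216.7/131.974) = 0.634.

0.634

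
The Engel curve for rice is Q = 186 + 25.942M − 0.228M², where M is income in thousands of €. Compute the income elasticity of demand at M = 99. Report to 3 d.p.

-3.658

At M = 99: Q = 519.6300.
dQ/dM = 25.942 − 0.456M = -19.20200.
η = (dQ/dM)·(M/Q) = -19.20200 × (99/519.6300) = -3.658.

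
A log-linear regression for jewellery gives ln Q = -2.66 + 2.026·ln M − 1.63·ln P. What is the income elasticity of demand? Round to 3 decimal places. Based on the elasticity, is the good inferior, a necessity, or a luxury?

In a log-linear demand, the coefficient on ln M is the income elasticity.
So η = 2.026.
η > 1 ⇒ luxury.

2.026 (luxury)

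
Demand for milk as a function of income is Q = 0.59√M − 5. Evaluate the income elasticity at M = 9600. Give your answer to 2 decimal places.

0.55

At M = 9600: Q = 52.808.
dQ/dM = 0.59/(2√M) = 0.00301083 at this income.
η = (dQ/dM)·(M/Q) = 0.00301083 × (9600/52.808) = 0.55.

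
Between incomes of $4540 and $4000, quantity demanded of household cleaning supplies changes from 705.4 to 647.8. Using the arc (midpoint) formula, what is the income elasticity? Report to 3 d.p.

0.673

ΔQ = 647.8 − 705.4 = -57.6; midpoint Q̄ = (705.4 + 647.8)/2 = 676.6.
ΔI = 4000 − 4540 = -540; midpoint Ī = (4540 + 4000)/2 = 4270.
η = (ΔQ/Q̄) ÷ (ΔI/Ī) = (-57.6/676.6) ÷ (-540/4270) = 0.673.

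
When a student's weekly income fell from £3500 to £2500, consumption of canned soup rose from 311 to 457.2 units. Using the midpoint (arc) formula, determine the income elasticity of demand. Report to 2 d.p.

-1.14

ΔQ = 457.2 − 311 = 146.2; midpoint Q̄ = (311 + 457.2)/2 = 384.1.
ΔI = 2500 − 3500 = -1000; midpoint Ī = (3500 + 2500)/2 = 3000.
η = (ΔQ/Q̄) ÷ (ΔI/Ī) = (146.2/384.1) ÷ (-1000/3000) = -1.14.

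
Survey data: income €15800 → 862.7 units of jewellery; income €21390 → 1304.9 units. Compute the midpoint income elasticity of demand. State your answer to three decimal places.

1.357

ΔQ = 1304.9 − 862.7 = 442.2; midpoint Q̄ = (862.7 + 1304.9)/2 = 1083.8.
ΔI = 21390 − 15800 = 5590; midpoint Ī = (15800 + 21390)/2 = 18595.
η = (ΔQ/Q̄) ÷ (ΔI/Ī) = (442.2/1083.8) ÷ (5590/18595) = 1.357.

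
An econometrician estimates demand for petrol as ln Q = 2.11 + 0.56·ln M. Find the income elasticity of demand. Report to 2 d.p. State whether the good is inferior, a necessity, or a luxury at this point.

0.56 (necessity)

In a log-linear demand, the coefficient on ln M is the income elasticity.
So η = 0.56.
0 < η < 1 ⇒ necessity.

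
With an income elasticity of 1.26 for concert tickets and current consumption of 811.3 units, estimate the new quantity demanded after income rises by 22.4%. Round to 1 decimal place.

1040.3

%ΔQ ≈ η × %ΔI = 1.26 × 22.4% = 28.224%.
New Q ≈ 811.3 × (1 + 0.28224) = 1040.3.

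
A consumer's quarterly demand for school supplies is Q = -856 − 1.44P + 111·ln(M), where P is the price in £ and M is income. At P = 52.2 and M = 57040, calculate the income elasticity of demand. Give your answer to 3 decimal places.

At P = 52.2, M = 57040: Q = 284.449.
Holding P constant, ∂Q/∂M = 111/M = 0.001946.
η_M = (∂Q/∂M)·(M/Q) = 0.001946 × (57040/284.449) = 0.390.

0.390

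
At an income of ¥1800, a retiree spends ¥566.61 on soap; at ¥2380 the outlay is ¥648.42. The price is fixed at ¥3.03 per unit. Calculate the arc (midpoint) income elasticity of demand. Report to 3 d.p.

0.485

With a constant price, Q₁ = 566.61/3.03 = 187.000 and Q₂ = 648.42/3.03 = 214.000 (equivalently, work directly with expenditure since P cancels).
Midpoint %ΔQ = (648.42 − 566.61)/607.52 = 0.13466; midpoint %ΔI = (2380 − 1800)/2090 = 0.27751.
η = 0.13466 / 0.27751 = 0.485.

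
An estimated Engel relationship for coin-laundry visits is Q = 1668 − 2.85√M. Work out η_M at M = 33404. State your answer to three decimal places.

At M = 33404: Q = 1147.112.
dQ/dM = -2.85/(2√M) = -0.00779679 at this income.
η = (dQ/dM)·(M/Q) = -0.00779679 × (33404/1147.112) = -0.227.

-0.227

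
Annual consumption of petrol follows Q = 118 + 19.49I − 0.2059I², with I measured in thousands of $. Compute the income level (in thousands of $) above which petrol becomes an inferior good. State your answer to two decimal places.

47.33

dQ/dI = 19.49 − 0.4118I.
The good is inferior where dQ/dI < 0. Setting dQ/dI = 0 gives I = 19.49 / 0.4118 = 47.33.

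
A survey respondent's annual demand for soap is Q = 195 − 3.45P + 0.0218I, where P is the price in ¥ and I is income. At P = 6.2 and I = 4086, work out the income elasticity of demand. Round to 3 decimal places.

At P = 6.2, I = 4086: Q = 262.685.
Holding P constant, ∂Q/∂I = 0.0218.
η_I = (∂Q/∂I)·(I/Q) = 0.0218 × (4086/262.685) = 0.339.

0.339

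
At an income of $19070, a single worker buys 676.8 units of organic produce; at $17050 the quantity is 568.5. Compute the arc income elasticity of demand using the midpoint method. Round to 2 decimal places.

ΔQ = 568.5 − 676.8 = -108.3; midpoint Q̄ = (676.8 + 568.5)/2 = 622.65.
ΔI = 17050 − 19070 = -2020; midpoint Ī = (19070 + 17050)/2 = 18060.
η = (ΔQ/Q̄) ÷ (ΔI/Ī) = (-108.3/622.65) ÷ (-2020/18060) = 1.56.

1.56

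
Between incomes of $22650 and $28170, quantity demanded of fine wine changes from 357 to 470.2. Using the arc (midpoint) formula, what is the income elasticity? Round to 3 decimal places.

ΔQ = 470.2 − 357 = 113.2; midpoint Q̄ = (357 + 470.2)/2 = 413.6.
ΔI = 28170 − 22650 = 5520; midpoint Ī = (22650 + 28170)/2 = 25410.
η = (ΔQ/Q̄) ÷ (ΔI/Ī) = (113.2/413.6) ÷ (5520/25410) = 1.260.

1.260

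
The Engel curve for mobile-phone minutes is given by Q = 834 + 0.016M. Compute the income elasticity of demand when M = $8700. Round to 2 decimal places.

At M = 8700: Q = 973.200.
dQ/dM = 0.016.
η = (dQ/dM)·(M/Q) = 0.016 × (8700/973.200) = 0.14.

0.14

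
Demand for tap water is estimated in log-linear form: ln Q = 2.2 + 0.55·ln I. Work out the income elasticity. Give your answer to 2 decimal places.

0.55

In a log-linear demand, the coefficient on ln I is the income elasticity.
So η = 0.55.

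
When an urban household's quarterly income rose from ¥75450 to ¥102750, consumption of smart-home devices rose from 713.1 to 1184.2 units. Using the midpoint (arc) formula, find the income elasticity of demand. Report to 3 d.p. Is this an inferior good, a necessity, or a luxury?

1.621 (luxury)

ΔQ = 1184.2 − 713.1 = 471.1; midpoint Q̄ = (713.1 + 1184.2)/2 = 948.65.
ΔI = 102750 − 75450 = 27300; midpoint Ī = (75450 + 102750)/2 = 89100.
η = (ΔQ/Q̄) ÷ (ΔI/Ī) = (471.1/948.65) ÷ (27300/89100) = 1.621.
η > 1 ⇒ luxury.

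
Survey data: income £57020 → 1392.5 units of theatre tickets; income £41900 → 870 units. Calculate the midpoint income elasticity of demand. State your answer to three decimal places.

1.511

ΔQ = 870 − 1392.5 = -522.5; midpoint Q̄ = (1392.5 + 870)/2 = 1131.25.
ΔI = 41900 − 57020 = -15120; midpoint Ī = (57020 + 41900)/2 = 49460.
η = (ΔQ/Q̄) ÷ (ΔI/Ī) = (-522.5/1131.25) ÷ (-15120/49460) = 1.511.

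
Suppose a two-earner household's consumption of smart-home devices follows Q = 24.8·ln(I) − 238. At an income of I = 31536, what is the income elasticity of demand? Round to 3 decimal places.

1.312

At I = 31536: Q = 18.900.
dQ/dI = 24.8/I = 0.000786403 at this income.
η = (dQ/dI)·(I/Q) = 0.000786403 × (31536/18.900) = 1.312.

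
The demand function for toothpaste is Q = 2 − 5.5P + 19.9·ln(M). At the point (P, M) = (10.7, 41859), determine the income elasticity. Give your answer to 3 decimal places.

0.128

At P = 10.7, M = 41859: Q = 154.927.
Holding P constant, ∂Q/∂M = 19.9/M = 0.000475406.
η_M = (∂Q/∂M)·(M/Q) = 0.000475406 × (41859/154.927) = 0.128.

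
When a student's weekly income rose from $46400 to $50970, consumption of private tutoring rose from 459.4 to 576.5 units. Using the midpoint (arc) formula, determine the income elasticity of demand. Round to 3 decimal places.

ΔQ = 576.5 − 459.4 = 117.1; midpoint Q̄ = (459.4 + 576.5)/2 = 517.95.
ΔI = 50970 − 46400 = 4570; midpoint Ī = (46400 + 50970)/2 = 48685.
η = (ΔQ/Q̄) ÷ (ΔI/Ī) = (117.1/517.95) ÷ (4570/48685) = 2.409.

2.409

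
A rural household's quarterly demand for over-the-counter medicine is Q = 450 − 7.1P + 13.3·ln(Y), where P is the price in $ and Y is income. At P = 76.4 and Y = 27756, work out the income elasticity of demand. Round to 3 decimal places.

0.305

At P = 76.4, Y = 27756: Q = 43.635.
Holding P constant, ∂Q/∂Y = 13.3/Y = 0.000479176.
η_Y = (∂Q/∂Y)·(Y/Q) = 0.000479176 × (27756/43.635) = 0.305.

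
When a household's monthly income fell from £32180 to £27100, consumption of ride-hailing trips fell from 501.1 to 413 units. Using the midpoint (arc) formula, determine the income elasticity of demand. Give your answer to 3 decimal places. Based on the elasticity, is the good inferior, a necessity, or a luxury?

ΔQ = 413 − 501.1 = -88.1; midpoint Q̄ = (501.1 + 413)/2 = 457.05.
ΔI = 27100 − 32180 = -5080; midpoint Ī = (32180 + 27100)/2 = 29640.
η = (ΔQ/Q̄) ÷ (ΔI/Ī) = (-88.1/457.05) ÷ (-5080/29640) = 1.125.
η > 1 ⇒ luxury.

1.125 (luxury)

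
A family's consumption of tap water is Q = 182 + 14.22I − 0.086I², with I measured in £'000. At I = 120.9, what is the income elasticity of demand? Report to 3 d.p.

-1.234

At I = 120.9: Q = 644.1523.
dQ/dI = 14.22 − 0.172I = -6.57480.
η = (dQ/dI)·(I/Q) = -6.57480 × (120.9/644.1523) = -1.234.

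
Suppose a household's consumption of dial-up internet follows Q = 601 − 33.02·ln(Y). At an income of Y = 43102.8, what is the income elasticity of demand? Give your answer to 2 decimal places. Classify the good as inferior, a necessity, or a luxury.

At Y = 43102.8: Q = 248.632.
dQ/dY = -33.02/Y = -0.000766076 at this income.
η = (dQ/dY)·(Y/Q) = -0.000766076 × (43102.8/248.632) = -0.13.
Since η < 0, the good is an inferior good.

-0.13 (inferior good)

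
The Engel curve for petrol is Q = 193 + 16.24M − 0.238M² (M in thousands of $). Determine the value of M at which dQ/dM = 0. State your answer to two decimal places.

34.12

dQ/dM = 16.24 − 0.476M.
The good is inferior where dQ/dM < 0. Setting dQ/dM = 0 gives M = 16.24 / 0.476 = 34.12.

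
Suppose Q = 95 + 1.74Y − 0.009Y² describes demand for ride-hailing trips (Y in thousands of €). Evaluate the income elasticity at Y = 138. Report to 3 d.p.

-0.627

At Y = 138: Q = 163.7240.
dQ/dY = 1.74 − 0.018Y = -0.74400.
η = (dQ/dY)·(Y/Q) = -0.74400 × (138/163.7240) = -0.627.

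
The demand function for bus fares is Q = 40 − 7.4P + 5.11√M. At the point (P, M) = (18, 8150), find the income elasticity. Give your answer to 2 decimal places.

0.63

At P = 18, M = 8150: Q = 368.117.
Holding P constant, ∂Q/∂M = 5.11/(2√M) = 0.0283017.
η_M = (∂Q/∂M)·(M/Q) = 0.0283017 × (8150/368.117) = 0.63.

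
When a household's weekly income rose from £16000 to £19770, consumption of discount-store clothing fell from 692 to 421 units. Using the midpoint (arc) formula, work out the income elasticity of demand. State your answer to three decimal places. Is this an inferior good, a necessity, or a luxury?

-2.310 (inferior good)

ΔQ = 421 − 692 = -271; midpoint Q̄ = (692 + 421)/2 = 556.5.
ΔI = 19770 − 16000 = 3770; midpoint Ī = (16000 + 19770)/2 = 17885.
η = (ΔQ/Q̄) ÷ (ΔI/Ī) = (-271/556.5) ÷ (3770/17885) = -2.310.
η < 0 ⇒ inferior good.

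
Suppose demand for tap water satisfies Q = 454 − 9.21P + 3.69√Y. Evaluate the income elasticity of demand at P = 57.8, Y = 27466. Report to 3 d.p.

0.573

At P = 57.8, Y = 27466: Q = 533.201.
Holding P constant, ∂Q/∂Y = 3.69/(2√Y) = 0.0111327.
η_Y = (∂Q/∂Y)·(Y/Q) = 0.0111327 × (27466/533.201) = 0.573.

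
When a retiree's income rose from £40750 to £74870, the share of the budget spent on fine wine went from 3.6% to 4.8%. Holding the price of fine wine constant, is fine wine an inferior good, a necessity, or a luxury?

luxury

The budget share rises as income rises, so η > 1.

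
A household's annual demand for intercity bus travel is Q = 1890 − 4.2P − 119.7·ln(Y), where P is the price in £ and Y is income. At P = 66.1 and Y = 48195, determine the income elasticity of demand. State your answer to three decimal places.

At P = 66.1, Y = 48195: Q = 321.654.
Holding P constant, ∂Q/∂Y = -119.7/Y = -0.00248366.
η_Y = (∂Q/∂Y)·(Y/Q) = -0.00248366 × (48195/321.654) = -0.372.

-0.372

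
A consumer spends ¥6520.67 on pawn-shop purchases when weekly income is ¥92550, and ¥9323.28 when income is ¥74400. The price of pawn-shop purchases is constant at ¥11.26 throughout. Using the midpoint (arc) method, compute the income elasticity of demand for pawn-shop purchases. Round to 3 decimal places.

-1.627

With a constant price, Q₁ = 6520.67/11.26 = 579.100 and Q₂ = 9323.28/11.26 = 828.000 (equivalently, work directly with expenditure since P cancels).
Midpoint %ΔQ = (9323.28 − 6520.67)/7921.98 = 0.35378; midpoint %ΔI = (74400 − 92550)/83475 = -0.21743.
η = 0.35378 / -0.21743 = -1.627.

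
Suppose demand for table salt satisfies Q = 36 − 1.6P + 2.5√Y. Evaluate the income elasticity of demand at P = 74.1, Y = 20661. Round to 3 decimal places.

0.649

At P = 74.1, Y = 20661: Q = 276.788.
Holding P constant, ∂Q/∂Y = 2.5/(2√Y) = 0.0086963.
η_Y = (∂Q/∂Y)·(Y/Q) = 0.0086963 × (20661/276.788) = 0.649.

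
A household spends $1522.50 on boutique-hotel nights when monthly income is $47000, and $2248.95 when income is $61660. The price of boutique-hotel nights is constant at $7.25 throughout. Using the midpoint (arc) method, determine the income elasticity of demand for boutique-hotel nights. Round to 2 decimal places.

1.43

With a constant price, Q₁ = 1522.50/7.25 = 210.000 and Q₂ = 2248.95/7.25 = 310.200 (equivalently, work directly with expenditure since P cancels).
Midpoint %ΔQ = (2248.95 − 1522.50)/1885.73 = 0.38524; midpoint %ΔI = (61660 − 47000)/54330 = 0.26983.
η = 0.38524 / 0.26983 = 1.43.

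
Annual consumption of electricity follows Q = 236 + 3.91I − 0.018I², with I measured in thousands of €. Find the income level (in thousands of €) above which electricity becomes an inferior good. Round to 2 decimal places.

108.61

dQ/dI = 3.91 − 0.036I.
The good is inferior where dQ/dI < 0. Setting dQ/dI = 0 gives I = 3.91 / 0.036 = 108.61.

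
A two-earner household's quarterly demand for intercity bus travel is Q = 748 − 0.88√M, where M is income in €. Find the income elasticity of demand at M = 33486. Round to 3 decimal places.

-0.137

At M = 33486: Q = 586.967.
dQ/dM = -0.88/(2√M) = -0.00240448 at this income.
η = (dQ/dM)·(M/Q) = -0.00240448 × (33486/586.967) = -0.137.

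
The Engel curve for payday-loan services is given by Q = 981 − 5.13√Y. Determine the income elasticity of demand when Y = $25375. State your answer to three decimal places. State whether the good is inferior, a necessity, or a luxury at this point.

At Y = 25375: Q = 163.815.
dQ/dY = -5.13/(2√Y) = -0.0161022 at this income.
η = (dQ/dY)·(Y/Q) = -0.0161022 × (25375/163.815) = -2.494.
Since η < 0, the good is an inferior good.

-2.494 (inferior good)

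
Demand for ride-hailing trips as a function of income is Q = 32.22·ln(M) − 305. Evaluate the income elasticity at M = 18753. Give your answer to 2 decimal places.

2.68

At M = 18753: Q = 12.016.
dQ/dM = 32.22/M = 0.00171813 at this income.
η = (dQ/dM)·(M/Q) = 0.00171813 × (18753/12.016) = 2.68.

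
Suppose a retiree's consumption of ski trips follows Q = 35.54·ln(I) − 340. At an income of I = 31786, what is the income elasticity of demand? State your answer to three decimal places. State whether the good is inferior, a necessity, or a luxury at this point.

1.250 (luxury)

At I = 31786: Q = 28.435.
dQ/dI = 35.54/I = 0.0011181 at this income.
η = (dQ/dI)·(I/Q) = 0.0011181 × (31786/28.435) = 1.250.
Since η > 1, the good is a luxury.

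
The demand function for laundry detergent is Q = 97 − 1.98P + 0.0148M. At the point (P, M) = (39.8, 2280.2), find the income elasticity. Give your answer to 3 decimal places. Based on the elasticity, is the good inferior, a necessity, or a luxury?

0.650 (necessity)

At P = 39.8, M = 2280.2: Q = 51.943.
Holding P constant, ∂Q/∂M = 0.0148.
η_M = (∂Q/∂M)·(M/Q) = 0.0148 × (2280.2/51.943) = 0.650.
Since 0 < η < 1, this is a necessity.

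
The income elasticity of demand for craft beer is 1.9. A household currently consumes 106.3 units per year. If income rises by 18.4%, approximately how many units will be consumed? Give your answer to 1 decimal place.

%ΔQ ≈ η × %ΔI = 1.9 × 18.4% = 34.96%.
New Q ≈ 106.3 × (1 + 0.3496) = 143.5.

143.5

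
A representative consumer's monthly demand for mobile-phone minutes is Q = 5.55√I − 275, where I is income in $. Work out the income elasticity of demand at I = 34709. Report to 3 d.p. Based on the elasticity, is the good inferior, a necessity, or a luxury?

At I = 34709: Q = 758.985.
dQ/dI = 5.55/(2√I) = 0.014895 at this income.
η = (dQ/dI)·(I/Q) = 0.014895 × (34709/758.985) = 0.681.
Since 0 < η < 1, the good is a necessity.

0.681 (necessity)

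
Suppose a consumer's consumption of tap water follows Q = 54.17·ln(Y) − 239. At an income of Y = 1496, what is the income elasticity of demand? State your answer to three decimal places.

0.345

At Y = 1496: Q = 157.013.
dQ/dY = 54.17/Y = 0.0362099 at this income.
η = (dQ/dY)·(Y/Q) = 0.0362099 × (1496/157.013) = 0.345.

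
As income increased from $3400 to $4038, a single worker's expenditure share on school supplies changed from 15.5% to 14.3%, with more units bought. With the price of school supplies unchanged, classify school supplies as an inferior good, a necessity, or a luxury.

necessity

Quantity rises but the budget share falls as income rises, so 0 < η < 1.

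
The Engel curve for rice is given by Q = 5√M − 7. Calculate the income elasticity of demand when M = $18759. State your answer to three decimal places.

At M = 18759: Q = 677.817.
dQ/dM = 5/(2√M) = 0.018253 at this income.
η = (dQ/dM)·(M/Q) = 0.018253 × (18759/677.817) = 0.505.

0.505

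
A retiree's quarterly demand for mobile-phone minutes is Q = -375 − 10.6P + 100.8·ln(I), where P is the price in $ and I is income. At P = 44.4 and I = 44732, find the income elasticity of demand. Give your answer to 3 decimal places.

0.431

At P = 44.4, I = 44732: Q = 233.771.
Holding P constant, ∂Q/∂I = 100.8/I = 0.00225342.
η_I = (∂Q/∂I)·(I/Q) = 0.00225342 × (44732/233.771) = 0.431.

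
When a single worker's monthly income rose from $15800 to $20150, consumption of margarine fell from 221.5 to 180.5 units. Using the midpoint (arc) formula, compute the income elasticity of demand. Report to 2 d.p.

-0.84

ΔQ = 180.5 − 221.5 = -41; midpoint Q̄ = (221.5 + 180.5)/2 = 201.
ΔI = 20150 − 15800 = 4350; midpoint Ī = (15800 + 20150)/2 = 17975.
η = (ΔQ/Q̄) ÷ (ΔI/Ī) = (-41/201) ÷ (4350/17975) = -0.84.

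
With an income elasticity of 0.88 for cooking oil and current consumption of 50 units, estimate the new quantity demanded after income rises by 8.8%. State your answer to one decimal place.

53.9

%ΔQ ≈ η × %ΔI = 0.88 × 8.8% = 7.744%.
New Q ≈ 50 × (1 + 0.07744) = 53.9.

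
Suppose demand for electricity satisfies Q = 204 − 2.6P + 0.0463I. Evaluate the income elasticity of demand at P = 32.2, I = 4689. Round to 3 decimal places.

At P = 32.2, I = 4689: Q = 337.381.
Holding P constant, ∂Q/∂I = 0.0463.
η_I = (∂Q/∂I)·(I/Q) = 0.0463 × (4689/337.381) = 0.643.

0.643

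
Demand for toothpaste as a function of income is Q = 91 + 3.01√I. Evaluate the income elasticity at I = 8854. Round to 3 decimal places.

0.378

At I = 8854: Q = 374.228.
dQ/dI = 3.01/(2√I) = 0.0159944 at this income.
η = (dQ/dI)·(I/Q) = 0.0159944 × (8854/374.228) = 0.378.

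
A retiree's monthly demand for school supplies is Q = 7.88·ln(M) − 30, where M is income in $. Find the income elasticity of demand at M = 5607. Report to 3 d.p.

At M = 5607: Q = 38.018.
dQ/dM = 7.88/M = 0.00140539 at this income.
η = (dQ/dM)·(M/Q) = 0.00140539 × (5607/38.018) = 0.207.

0.207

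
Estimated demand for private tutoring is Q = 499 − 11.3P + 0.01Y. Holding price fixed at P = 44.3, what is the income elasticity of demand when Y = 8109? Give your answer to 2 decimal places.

1.02

At P = 44.3, Y = 8109: Q = 79.500.
Holding P constant, ∂Q/∂Y = 0.01.
η_Y = (∂Q/∂Y)·(Y/Q) = 0.01 × (8109/79.500) = 1.02.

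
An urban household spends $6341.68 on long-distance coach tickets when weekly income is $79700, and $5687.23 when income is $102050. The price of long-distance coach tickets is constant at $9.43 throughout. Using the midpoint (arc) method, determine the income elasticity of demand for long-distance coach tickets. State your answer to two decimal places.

With a constant price, Q₁ = 6341.68/9.43 = 672.501 and Q₂ = 5687.23/9.43 = 603.100 (equivalently, work directly with expenditure since P cancels).
Midpoint %ΔQ = (5687.23 − 6341.68)/6014.46 = -0.10881; midpoint %ΔI = (102050 − 79700)/90875 = 0.24594.
η = -0.10881 / 0.24594 = -0.44.

-0.44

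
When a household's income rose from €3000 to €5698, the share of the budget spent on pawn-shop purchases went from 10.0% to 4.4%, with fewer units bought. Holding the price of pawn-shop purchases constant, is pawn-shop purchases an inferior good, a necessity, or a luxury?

Quantity demanded falls as income rises, so η < 0.

inferior good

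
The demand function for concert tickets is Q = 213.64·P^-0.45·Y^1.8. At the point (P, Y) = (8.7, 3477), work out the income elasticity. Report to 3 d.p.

For a multiplicative demand Q = A·P^α·Y^β, the income elasticity is β everywhere.
Here β = 1.8, so η = 1.800.

1.800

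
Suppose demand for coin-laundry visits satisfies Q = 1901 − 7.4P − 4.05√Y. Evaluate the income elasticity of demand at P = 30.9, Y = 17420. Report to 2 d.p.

At P = 30.9, Y = 17420: Q = 1137.801.
Holding P constant, ∂Q/∂Y = -4.05/(2√Y) = -0.0153427.
η_Y = (∂Q/∂Y)·(Y/Q) = -0.0153427 × (17420/1137.801) = -0.23.

-0.23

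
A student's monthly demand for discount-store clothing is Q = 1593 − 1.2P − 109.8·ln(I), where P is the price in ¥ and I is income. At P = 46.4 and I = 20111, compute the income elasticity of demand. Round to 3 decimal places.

-0.244

At P = 46.4, I = 20111: Q = 449.309.
Holding P constant, ∂Q/∂I = -109.8/I = -0.0054597.
η_I = (∂Q/∂I)·(I/Q) = -0.0054597 × (20111/449.309) = -0.244.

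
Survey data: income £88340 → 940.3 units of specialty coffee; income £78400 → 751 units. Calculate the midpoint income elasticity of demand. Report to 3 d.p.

ΔQ = 751 − 940.3 = -189.3; midpoint Q̄ = (940.3 + 751)/2 = 845.65.
ΔI = 78400 − 88340 = -9940; midpoint Ī = (88340 + 78400)/2 = 83370.
η = (ΔQ/Q̄) ÷ (ΔI/Ī) = (-189.3/845.65) ÷ (-9940/83370) = 1.878.

1.878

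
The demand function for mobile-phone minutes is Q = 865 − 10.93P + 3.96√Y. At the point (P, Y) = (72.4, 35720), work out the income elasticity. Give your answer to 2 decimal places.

0.46

At P = 72.4, Y = 35720: Q = 822.098.
Holding P constant, ∂Q/∂Y = 3.96/(2√Y) = 0.0104763.
η_Y = (∂Q/∂Y)·(Y/Q) = 0.0104763 × (35720/822.098) = 0.46.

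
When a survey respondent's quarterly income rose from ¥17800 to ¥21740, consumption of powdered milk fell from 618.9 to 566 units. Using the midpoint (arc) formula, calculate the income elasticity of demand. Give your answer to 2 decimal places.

ΔQ = 566 − 618.9 = -52.9; midpoint Q̄ = (618.9 + 566)/2 = 592.45.
ΔI = 21740 − 17800 = 3940; midpoint Ī = (17800 + 21740)/2 = 19770.
η = (ΔQ/Q̄) ÷ (ΔI/Ī) = (-52.9/592.45) ÷ (3940/19770) = -0.45.

-0.45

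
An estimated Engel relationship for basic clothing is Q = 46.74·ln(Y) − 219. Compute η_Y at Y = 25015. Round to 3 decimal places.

0.184

At Y = 25015: Q = 254.347.
dQ/dY = 46.74/Y = 0.00186848 at this income.
η = (dQ/dY)·(Y/Q) = 0.00186848 × (25015/254.347) = 0.184.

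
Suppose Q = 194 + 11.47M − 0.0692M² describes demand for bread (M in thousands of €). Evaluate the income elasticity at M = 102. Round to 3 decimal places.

-0.419

At M = 102: Q = 643.9832.
dQ/dM = 11.47 − 0.1384M = -2.64680.
η = (dQ/dM)·(M/Q) = -2.64680 × (102/643.9832) = -0.419.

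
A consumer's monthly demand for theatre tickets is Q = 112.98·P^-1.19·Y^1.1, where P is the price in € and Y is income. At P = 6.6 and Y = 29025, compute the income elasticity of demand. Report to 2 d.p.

For a multiplicative demand Q = A·P^α·Y^β, the income elasticity is β everywhere.
Here β = 1.1, so η = 1.10.

1.10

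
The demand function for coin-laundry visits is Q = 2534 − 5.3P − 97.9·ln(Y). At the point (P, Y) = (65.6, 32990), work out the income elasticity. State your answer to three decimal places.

At P = 65.6, Y = 32990: Q = 1167.772.
Holding P constant, ∂Q/∂Y = -97.9/Y = -0.00296757.
η_Y = (∂Q/∂Y)·(Y/Q) = -0.00296757 × (32990/1167.772) = -0.084.

-0.084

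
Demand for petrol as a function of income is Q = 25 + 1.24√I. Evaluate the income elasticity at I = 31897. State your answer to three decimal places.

At I = 31897: Q = 246.461.
dQ/dI = 1.24/(2√I) = 0.0034715 at this income.
η = (dQ/dI)·(I/Q) = 0.0034715 × (31897/246.461) = 0.449.

0.449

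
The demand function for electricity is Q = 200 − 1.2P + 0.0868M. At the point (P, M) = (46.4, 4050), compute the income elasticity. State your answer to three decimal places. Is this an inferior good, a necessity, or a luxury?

0.709 (necessity)

At P = 46.4, M = 4050: Q = 495.860.
Holding P constant, ∂Q/∂M = 0.0868.
η_M = (∂Q/∂M)·(M/Q) = 0.0868 × (4050/495.860) = 0.709.
Since 0 < η < 1, this is a necessity.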